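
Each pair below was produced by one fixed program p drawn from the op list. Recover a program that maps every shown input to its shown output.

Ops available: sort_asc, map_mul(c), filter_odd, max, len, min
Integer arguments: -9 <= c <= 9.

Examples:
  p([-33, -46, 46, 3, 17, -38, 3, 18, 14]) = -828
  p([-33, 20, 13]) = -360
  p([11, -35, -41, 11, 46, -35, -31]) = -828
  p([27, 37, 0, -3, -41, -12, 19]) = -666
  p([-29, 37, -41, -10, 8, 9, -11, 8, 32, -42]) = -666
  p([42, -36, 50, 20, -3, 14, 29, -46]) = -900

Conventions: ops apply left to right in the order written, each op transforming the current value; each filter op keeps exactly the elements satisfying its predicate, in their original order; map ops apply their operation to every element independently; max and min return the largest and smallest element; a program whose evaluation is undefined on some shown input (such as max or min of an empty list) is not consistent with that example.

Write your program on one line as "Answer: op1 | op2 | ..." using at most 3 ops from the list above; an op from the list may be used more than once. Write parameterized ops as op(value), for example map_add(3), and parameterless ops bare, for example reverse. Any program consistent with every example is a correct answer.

map_mul(-9) | map_mul(2) | min

Check, running the answer program on each example:
  [-33, -46, 46, 3, 17, -38, 3, 18, 14] -> [297, 414, -414, -27, -153, 342, -27, -162, -126] -> [594, 828, -828, -54, -306, 684, -54, -324, -252] -> -828
  [-33, 20, 13] -> [297, -180, -117] -> [594, -360, -234] -> -360
  [11, -35, -41, 11, 46, -35, -31] -> [-99, 315, 369, -99, -414, 315, 279] -> [-198, 630, 738, -198, -828, 630, 558] -> -828
  [27, 37, 0, -3, -41, -12, 19] -> [-243, -333, 0, 27, 369, 108, -171] -> [-486, -666, 0, 54, 738, 216, -342] -> -666
  [-29, 37, -41, -10, 8, 9, -11, 8, 32, -42] -> [261, -333, 369, 90, -72, -81, 99, -72, -288, 378] -> [522, -666, 738, 180, -144, -162, 198, -144, -576, 756] -> -666
  [42, -36, 50, 20, -3, 14, 29, -46] -> [-378, 324, -450, -180, 27, -126, -261, 414] -> [-756, 648, -900, -360, 54, -252, -522, 828] -> -900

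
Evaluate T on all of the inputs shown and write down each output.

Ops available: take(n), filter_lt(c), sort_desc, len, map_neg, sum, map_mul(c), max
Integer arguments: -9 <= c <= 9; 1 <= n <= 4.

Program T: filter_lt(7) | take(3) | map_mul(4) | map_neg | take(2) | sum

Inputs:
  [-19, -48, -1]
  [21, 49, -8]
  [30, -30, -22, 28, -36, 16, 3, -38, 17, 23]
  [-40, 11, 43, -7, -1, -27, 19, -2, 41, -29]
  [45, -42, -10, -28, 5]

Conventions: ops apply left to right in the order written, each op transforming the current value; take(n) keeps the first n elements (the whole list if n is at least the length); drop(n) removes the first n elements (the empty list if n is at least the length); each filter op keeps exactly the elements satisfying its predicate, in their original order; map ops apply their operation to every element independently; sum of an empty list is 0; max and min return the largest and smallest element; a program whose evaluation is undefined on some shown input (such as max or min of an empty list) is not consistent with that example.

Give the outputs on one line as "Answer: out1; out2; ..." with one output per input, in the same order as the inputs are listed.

268; 32; 208; 188; 208

Execution, op by op:
  [-19, -48, -1] -> [-19, -48, -1] -> [-19, -48, -1] -> [-76, -192, -4] -> [76, 192, 4] -> [76, 192] -> 268
  [21, 49, -8] -> [-8] -> [-8] -> [-32] -> [32] -> [32] -> 32
  [30, -30, -22, 28, -36, 16, 3, -38, 17, 23] -> [-30, -22, -36, 3, -38] -> [-30, -22, -36] -> [-120, -88, -144] -> [120, 88, 144] -> [120, 88] -> 208
  [-40, 11, 43, -7, -1, -27, 19, -2, 41, -29] -> [-40, -7, -1, -27, -2, -29] -> [-40, -7, -1] -> [-160, -28, -4] -> [160, 28, 4] -> [160, 28] -> 188
  [45, -42, -10, -28, 5] -> [-42, -10, -28, 5] -> [-42, -10, -28] -> [-168, -40, -112] -> [168, 40, 112] -> [168, 40] -> 208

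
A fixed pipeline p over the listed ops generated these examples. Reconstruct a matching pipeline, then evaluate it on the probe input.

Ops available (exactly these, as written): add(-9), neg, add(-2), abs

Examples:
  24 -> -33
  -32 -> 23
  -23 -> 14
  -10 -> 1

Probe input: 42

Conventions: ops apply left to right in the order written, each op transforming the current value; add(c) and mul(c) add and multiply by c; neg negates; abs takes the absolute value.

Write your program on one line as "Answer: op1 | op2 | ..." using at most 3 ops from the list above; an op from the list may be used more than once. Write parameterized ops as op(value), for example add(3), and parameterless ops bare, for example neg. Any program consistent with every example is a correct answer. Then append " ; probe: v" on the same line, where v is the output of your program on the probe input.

neg | add(-9) ; probe: -51

Check, running the answer program on each example:
  24 -> -24 -> -33
  -32 -> 32 -> 23
  -23 -> 23 -> 14
  -10 -> 10 -> 1
  probe: 42 -> -42 -> -51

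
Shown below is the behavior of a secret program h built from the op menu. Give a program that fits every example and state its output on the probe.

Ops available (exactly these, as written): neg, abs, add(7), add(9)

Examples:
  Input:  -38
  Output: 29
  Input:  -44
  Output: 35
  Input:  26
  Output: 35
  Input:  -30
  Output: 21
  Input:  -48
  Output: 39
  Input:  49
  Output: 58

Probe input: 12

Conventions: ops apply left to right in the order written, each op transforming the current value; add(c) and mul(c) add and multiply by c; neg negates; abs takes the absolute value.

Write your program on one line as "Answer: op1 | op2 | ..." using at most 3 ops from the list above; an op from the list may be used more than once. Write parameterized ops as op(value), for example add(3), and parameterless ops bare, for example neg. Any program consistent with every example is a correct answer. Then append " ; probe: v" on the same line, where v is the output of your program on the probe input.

add(9) | abs ; probe: 21

Check, running the answer program on each example:
  -38 -> -29 -> 29
  -44 -> -35 -> 35
  26 -> 35 -> 35
  -30 -> -21 -> 21
  -48 -> -39 -> 39
  49 -> 58 -> 58
  probe: 12 -> 21 -> 21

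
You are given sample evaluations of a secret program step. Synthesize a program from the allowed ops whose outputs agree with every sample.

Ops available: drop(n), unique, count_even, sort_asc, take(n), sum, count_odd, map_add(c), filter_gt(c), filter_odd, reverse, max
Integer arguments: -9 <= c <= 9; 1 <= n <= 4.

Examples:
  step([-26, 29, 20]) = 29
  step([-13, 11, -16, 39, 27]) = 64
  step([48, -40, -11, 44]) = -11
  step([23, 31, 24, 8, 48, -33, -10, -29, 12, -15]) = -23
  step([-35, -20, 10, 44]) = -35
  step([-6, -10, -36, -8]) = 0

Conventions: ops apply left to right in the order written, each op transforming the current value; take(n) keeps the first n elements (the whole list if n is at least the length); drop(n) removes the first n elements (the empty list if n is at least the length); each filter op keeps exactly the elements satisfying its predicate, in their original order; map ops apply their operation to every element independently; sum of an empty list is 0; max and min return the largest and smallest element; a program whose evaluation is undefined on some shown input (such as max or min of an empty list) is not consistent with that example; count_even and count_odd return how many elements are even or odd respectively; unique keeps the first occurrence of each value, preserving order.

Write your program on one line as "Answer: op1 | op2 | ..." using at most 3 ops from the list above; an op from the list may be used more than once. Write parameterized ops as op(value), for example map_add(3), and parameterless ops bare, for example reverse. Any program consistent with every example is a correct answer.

filter_odd | sort_asc | sum

Check, running the answer program on each example:
  [-26, 29, 20] -> [29] -> [29] -> 29
  [-13, 11, -16, 39, 27] -> [-13, 11, 39, 27] -> [-13, 11, 27, 39] -> 64
  [48, -40, -11, 44] -> [-11] -> [-11] -> -11
  [23, 31, 24, 8, 48, -33, -10, -29, 12, -15] -> [23, 31, -33, -29, -15] -> [-33, -29, -15, 23, 31] -> -23
  [-35, -20, 10, 44] -> [-35] -> [-35] -> -35
  [-6, -10, -36, -8] -> [] -> [] -> 0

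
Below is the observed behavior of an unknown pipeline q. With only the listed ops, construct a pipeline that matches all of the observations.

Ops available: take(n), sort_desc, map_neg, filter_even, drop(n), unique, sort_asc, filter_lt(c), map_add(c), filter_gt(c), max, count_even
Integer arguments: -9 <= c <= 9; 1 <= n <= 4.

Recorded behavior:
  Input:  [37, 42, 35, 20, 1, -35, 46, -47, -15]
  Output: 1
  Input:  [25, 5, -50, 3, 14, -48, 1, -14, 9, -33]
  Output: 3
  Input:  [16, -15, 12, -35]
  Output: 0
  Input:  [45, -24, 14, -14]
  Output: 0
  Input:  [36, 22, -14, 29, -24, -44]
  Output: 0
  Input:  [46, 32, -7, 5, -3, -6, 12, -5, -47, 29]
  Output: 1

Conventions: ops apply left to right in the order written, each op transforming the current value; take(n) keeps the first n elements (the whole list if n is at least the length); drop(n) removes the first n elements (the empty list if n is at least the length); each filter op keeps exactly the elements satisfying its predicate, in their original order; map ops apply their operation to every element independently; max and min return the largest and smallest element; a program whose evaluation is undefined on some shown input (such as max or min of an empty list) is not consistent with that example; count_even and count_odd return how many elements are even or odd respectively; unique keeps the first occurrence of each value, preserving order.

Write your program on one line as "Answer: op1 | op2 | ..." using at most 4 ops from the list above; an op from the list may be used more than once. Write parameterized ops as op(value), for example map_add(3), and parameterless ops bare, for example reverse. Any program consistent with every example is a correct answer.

filter_gt(0) | map_add(-5) | filter_lt(2) | count_even

Check, running the answer program on each example:
  [37, 42, 35, 20, 1, -35, 46, -47, -15] -> [37, 42, 35, 20, 1, 46] -> [32, 37, 30, 15, -4, 41] -> [-4] -> 1
  [25, 5, -50, 3, 14, -48, 1, -14, 9, -33] -> [25, 5, 3, 14, 1, 9] -> [20, 0, -2, 9, -4, 4] -> [0, -2, -4] -> 3
  [16, -15, 12, -35] -> [16, 12] -> [11, 7] -> [] -> 0
  [45, -24, 14, -14] -> [45, 14] -> [40, 9] -> [] -> 0
  [36, 22, -14, 29, -24, -44] -> [36, 22, 29] -> [31, 17, 24] -> [] -> 0
  [46, 32, -7, 5, -3, -6, 12, -5, -47, 29] -> [46, 32, 5, 12, 29] -> [41, 27, 0, 7, 24] -> [0] -> 1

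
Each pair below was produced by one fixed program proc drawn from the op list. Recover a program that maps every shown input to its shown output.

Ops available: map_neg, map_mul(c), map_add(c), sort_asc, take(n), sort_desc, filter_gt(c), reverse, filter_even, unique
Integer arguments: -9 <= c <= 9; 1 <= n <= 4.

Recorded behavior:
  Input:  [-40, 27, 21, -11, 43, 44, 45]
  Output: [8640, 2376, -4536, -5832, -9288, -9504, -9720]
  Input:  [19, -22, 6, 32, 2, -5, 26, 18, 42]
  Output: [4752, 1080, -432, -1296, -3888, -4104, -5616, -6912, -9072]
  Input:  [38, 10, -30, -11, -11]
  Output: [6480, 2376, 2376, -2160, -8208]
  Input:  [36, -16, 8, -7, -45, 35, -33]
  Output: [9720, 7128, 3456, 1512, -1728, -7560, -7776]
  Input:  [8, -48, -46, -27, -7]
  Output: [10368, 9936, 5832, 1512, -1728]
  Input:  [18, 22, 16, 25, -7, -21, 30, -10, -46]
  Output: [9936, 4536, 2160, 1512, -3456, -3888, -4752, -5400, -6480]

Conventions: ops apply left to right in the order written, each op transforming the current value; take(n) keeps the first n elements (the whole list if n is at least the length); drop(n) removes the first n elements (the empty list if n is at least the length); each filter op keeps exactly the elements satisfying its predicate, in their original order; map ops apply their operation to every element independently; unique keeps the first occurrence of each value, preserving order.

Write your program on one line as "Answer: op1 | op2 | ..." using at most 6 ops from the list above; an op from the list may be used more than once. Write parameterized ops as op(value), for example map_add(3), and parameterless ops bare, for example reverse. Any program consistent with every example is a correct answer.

sort_desc | map_mul(4) | map_mul(6) | map_mul(9) | map_neg | sort_desc

Check, running the answer program on each example:
  [-40, 27, 21, -11, 43, 44, 45] -> [45, 44, 43, 27, 21, -11, -40] -> [180, 176, 172, 108, 84, -44, -160] -> [1080, 1056, 1032, 648, 504, -264, -960] -> [9720, 9504, 9288, 5832, 4536, -2376, -8640] -> [-9720, -9504, -9288, -5832, -4536, 2376, 8640] -> [8640, 2376, -4536, -5832, -9288, -9504, -9720]
  [19, -22, 6, 32, 2, -5, 26, 18, 42] -> [42, 32, 26, 19, 18, 6, 2, -5, -22] -> [168, 128, 104, 76, 72, 24, 8, -20, -88] -> [1008, 768, 624, 456, 432, 144, 48, -120, -528] -> [9072, 6912, 5616, 4104, 3888, 1296, 432, -1080, -4752] -> [-9072, -6912, -5616, -4104, -3888, -1296, -432, 1080, 4752] -> [4752, 1080, -432, -1296, -3888, -4104, -5616, -6912, -9072]
  [38, 10, -30, -11, -11] -> [38, 10, -11, -11, -30] -> [152, 40, -44, -44, -120] -> [912, 240, -264, -264, -720] -> [8208, 2160, -2376, -2376, -6480] -> [-8208, -2160, 2376, 2376, 6480] -> [6480, 2376, 2376, -2160, -8208]
  [36, -16, 8, -7, -45, 35, -33] -> [36, 35, 8, -7, -16, -33, -45] -> [144, 140, 32, -28, -64, -132, -180] -> [864, 840, 192, -168, -384, -792, -1080] -> [7776, 7560, 1728, -1512, -3456, -7128, -9720] -> [-7776, -7560, -1728, 1512, 3456, 7128, 9720] -> [9720, 7128, 3456, 1512, -1728, -7560, -7776]
  [8, -48, -46, -27, -7] -> [8, -7, -27, -46, -48] -> [32, -28, -108, -184, -192] -> [192, -168, -648, -1104, -1152] -> [1728, -1512, -5832, -9936, -10368] -> [-1728, 1512, 5832, 9936, 10368] -> [10368, 9936, 5832, 1512, -1728]
  [18, 22, 16, 25, -7, -21, 30, -10, -46] -> [30, 25, 22, 18, 16, -7, -10, -21, -46] -> [120, 100, 88, 72, 64, -28, -40, -84, -184] -> [720, 600, 528, 432, 384, -168, -240, -504, -1104] -> [6480, 5400, 4752, 3888, 3456, -1512, -2160, -4536, -9936] -> [-6480, -5400, -4752, -3888, -3456, 1512, 2160, 4536, 9936] -> [9936, 4536, 2160, 1512, -3456, -3888, -4752, -5400, -6480]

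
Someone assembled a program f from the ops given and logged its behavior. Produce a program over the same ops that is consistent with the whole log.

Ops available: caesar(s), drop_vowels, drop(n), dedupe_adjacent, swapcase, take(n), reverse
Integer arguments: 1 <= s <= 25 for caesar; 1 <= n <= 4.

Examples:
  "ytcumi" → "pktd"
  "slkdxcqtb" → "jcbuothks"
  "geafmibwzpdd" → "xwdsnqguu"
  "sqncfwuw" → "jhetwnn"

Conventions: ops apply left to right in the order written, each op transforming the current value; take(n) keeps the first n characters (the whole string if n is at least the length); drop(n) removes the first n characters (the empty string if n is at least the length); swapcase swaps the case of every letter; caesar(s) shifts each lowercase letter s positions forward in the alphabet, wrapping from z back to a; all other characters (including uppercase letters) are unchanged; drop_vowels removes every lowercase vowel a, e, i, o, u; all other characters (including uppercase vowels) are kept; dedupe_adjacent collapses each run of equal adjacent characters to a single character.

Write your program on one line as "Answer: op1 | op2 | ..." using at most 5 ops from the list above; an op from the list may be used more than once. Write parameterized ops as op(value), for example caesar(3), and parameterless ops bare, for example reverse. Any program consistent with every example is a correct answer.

drop_vowels | caesar(23) | reverse | caesar(20) | reverse

Check, running the answer program on each example:
  "ytcumi" -> "ytcm" -> "vqzj" -> "jzqv" -> "dtkp" -> "pktd"
  "slkdxcqtb" -> "slkdxcqtb" -> "pihauznqy" -> "yqnzuahip" -> "skhtoubcj" -> "jcbuothks"
  "geafmibwzpdd" -> "gfmbwzpdd" -> "dcjytwmaa" -> "aamwtyjcd" -> "uugqnsdwx" -> "xwdsnqguu"
  "sqncfwuw" -> "sqncfww" -> "pnkzctt" -> "ttczknp" -> "nnwtehj" -> "jhetwnn"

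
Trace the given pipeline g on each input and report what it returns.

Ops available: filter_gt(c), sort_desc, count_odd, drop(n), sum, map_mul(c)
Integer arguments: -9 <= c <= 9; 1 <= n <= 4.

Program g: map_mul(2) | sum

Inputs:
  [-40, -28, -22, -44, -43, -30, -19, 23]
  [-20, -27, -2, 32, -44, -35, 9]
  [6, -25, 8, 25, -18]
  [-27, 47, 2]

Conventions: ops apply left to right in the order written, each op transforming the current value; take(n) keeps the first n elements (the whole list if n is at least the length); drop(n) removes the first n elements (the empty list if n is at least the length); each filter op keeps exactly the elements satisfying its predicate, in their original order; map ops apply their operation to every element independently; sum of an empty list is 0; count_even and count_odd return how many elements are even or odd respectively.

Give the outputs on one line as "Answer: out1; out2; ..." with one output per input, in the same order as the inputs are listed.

-406; -174; -8; 44

Execution, op by op:
  [-40, -28, -22, -44, -43, -30, -19, 23] -> [-80, -56, -44, -88, -86, -60, -38, 46] -> -406
  [-20, -27, -2, 32, -44, -35, 9] -> [-40, -54, -4, 64, -88, -70, 18] -> -174
  [6, -25, 8, 25, -18] -> [12, -50, 16, 50, -36] -> -8
  [-27, 47, 2] -> [-54, 94, 4] -> 44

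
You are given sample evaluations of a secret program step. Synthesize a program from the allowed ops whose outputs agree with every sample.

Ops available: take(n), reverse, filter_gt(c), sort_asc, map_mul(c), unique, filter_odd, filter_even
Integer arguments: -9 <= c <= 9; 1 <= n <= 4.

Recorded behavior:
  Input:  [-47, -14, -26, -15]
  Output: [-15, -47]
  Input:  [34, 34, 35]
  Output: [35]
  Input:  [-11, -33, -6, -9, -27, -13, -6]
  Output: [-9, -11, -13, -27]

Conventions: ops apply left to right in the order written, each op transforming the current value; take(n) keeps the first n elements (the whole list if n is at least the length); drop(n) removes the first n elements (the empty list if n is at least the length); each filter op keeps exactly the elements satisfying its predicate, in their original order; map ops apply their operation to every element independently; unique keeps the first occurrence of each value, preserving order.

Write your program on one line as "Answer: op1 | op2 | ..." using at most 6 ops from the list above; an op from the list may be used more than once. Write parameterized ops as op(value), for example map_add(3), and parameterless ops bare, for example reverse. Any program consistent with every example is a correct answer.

reverse | sort_asc | filter_odd | reverse | take(4)

Check, running the answer program on each example:
  [-47, -14, -26, -15] -> [-15, -26, -14, -47] -> [-47, -26, -15, -14] -> [-47, -15] -> [-15, -47] -> [-15, -47]
  [34, 34, 35] -> [35, 34, 34] -> [34, 34, 35] -> [35] -> [35] -> [35]
  [-11, -33, -6, -9, -27, -13, -6] -> [-6, -13, -27, -9, -6, -33, -11] -> [-33, -27, -13, -11, -9, -6, -6] -> [-33, -27, -13, -11, -9] -> [-9, -11, -13, -27, -33] -> [-9, -11, -13, -27]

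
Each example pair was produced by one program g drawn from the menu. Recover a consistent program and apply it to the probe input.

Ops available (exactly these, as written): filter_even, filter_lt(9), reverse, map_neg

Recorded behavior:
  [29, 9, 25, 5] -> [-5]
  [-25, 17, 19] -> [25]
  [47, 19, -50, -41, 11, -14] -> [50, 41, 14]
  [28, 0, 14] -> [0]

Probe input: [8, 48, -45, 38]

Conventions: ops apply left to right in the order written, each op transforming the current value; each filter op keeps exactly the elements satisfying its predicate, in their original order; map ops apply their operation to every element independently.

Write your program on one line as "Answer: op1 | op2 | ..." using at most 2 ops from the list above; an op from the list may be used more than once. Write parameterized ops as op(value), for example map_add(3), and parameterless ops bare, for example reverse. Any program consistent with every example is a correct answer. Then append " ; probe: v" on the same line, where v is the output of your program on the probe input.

filter_lt(9) | map_neg ; probe: [-8, 45]

Check, running the answer program on each example:
  [29, 9, 25, 5] -> [5] -> [-5]
  [-25, 17, 19] -> [-25] -> [25]
  [47, 19, -50, -41, 11, -14] -> [-50, -41, -14] -> [50, 41, 14]
  [28, 0, 14] -> [0] -> [0]
  probe: [8, 48, -45, 38] -> [8, -45] -> [-8, 45]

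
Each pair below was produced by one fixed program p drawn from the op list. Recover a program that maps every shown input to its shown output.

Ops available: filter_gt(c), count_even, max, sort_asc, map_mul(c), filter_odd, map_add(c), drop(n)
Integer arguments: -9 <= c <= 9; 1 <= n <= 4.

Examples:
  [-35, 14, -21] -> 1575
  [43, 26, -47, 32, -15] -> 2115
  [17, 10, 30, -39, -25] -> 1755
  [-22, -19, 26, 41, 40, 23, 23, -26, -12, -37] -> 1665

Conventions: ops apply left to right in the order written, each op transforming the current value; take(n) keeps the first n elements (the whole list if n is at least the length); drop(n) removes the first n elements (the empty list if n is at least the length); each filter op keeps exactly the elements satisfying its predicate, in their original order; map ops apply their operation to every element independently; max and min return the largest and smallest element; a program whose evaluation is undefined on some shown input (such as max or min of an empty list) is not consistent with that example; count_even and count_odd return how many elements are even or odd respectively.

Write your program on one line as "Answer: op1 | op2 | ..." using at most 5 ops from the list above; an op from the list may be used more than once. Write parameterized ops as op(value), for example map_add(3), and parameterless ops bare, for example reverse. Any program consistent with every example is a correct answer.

map_mul(9) | filter_odd | map_mul(-5) | max

Check, running the answer program on each example:
  [-35, 14, -21] -> [-315, 126, -189] -> [-315, -189] -> [1575, 945] -> 1575
  [43, 26, -47, 32, -15] -> [387, 234, -423, 288, -135] -> [387, -423, -135] -> [-1935, 2115, 675] -> 2115
  [17, 10, 30, -39, -25] -> [153, 90, 270, -351, -225] -> [153, -351, -225] -> [-765, 1755, 1125] -> 1755
  [-22, -19, 26, 41, 40, 23, 23, -26, -12, -37] -> [-198, -171, 234, 369, 360, 207, 207, -234, -108, -333] -> [-171, 369, 207, 207, -333] -> [855, -1845, -1035, -1035, 1665] -> 1665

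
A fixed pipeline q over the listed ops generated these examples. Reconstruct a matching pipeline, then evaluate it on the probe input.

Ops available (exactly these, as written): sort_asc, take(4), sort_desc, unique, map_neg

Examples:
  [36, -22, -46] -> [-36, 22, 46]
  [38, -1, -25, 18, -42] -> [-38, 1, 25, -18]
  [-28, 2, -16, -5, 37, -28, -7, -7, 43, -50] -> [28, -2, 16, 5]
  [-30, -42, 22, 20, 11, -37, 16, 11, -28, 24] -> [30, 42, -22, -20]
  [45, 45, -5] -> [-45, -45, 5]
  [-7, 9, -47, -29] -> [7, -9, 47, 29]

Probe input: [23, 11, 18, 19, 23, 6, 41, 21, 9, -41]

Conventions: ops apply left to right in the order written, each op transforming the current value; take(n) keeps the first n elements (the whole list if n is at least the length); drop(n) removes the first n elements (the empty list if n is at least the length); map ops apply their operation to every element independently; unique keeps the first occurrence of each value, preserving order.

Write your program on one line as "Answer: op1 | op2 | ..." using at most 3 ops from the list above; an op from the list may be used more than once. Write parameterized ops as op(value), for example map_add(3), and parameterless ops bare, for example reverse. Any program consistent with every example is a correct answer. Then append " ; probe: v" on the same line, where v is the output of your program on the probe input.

take(4) | map_neg ; probe: [-23, -11, -18, -19]

Check, running the answer program on each example:
  [36, -22, -46] -> [36, -22, -46] -> [-36, 22, 46]
  [38, -1, -25, 18, -42] -> [38, -1, -25, 18] -> [-38, 1, 25, -18]
  [-28, 2, -16, -5, 37, -28, -7, -7, 43, -50] -> [-28, 2, -16, -5] -> [28, -2, 16, 5]
  [-30, -42, 22, 20, 11, -37, 16, 11, -28, 24] -> [-30, -42, 22, 20] -> [30, 42, -22, -20]
  [45, 45, -5] -> [45, 45, -5] -> [-45, -45, 5]
  [-7, 9, -47, -29] -> [-7, 9, -47, -29] -> [7, -9, 47, 29]
  probe: [23, 11, 18, 19, 23, 6, 41, 21, 9, -41] -> [23, 11, 18, 19] -> [-23, -11, -18, -19]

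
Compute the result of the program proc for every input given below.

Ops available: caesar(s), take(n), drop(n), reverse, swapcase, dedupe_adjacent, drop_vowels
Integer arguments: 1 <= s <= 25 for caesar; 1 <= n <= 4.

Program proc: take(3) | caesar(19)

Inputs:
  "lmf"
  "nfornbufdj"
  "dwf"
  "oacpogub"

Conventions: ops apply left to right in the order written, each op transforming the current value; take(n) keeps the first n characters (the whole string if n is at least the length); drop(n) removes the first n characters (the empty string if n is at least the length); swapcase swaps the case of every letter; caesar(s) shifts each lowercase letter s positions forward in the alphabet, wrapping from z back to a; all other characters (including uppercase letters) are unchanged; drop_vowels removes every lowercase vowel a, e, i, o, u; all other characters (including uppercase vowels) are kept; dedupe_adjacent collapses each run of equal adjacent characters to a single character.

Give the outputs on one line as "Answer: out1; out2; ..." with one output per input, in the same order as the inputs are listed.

Execution, op by op:
  "lmf" -> "lmf" -> "efy"
  "nfornbufdj" -> "nfo" -> "gyh"
  "dwf" -> "dwf" -> "wpy"
  "oacpogub" -> "oac" -> "htv"

"efy"; "gyh"; "wpy"; "htv"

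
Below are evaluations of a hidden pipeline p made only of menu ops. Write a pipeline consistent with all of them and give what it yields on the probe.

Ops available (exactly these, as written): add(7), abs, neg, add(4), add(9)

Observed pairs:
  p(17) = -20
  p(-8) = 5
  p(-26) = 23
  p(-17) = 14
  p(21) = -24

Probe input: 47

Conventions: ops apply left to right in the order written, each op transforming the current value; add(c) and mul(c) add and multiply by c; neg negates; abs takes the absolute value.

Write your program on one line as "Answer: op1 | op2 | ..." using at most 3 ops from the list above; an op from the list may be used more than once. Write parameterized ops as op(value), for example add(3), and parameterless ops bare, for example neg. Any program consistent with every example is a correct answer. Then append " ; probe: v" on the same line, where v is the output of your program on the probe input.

add(7) | neg | add(4) ; probe: -50

Check, running the answer program on each example:
  17 -> 24 -> -24 -> -20
  -8 -> -1 -> 1 -> 5
  -26 -> -19 -> 19 -> 23
  -17 -> -10 -> 10 -> 14
  21 -> 28 -> -28 -> -24
  probe: 47 -> 54 -> -54 -> -50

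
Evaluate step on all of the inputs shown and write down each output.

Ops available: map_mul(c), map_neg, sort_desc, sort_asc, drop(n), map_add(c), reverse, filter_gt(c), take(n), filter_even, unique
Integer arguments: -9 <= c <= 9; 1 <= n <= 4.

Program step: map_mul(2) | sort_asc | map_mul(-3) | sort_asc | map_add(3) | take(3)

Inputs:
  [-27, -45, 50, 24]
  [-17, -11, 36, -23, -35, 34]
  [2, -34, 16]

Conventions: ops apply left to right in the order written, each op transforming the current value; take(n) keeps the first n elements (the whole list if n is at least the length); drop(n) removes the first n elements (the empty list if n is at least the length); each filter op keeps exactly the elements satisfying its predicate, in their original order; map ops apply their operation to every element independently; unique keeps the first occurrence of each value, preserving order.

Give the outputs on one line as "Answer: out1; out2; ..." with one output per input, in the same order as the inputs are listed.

Execution, op by op:
  [-27, -45, 50, 24] -> [-54, -90, 100, 48] -> [-90, -54, 48, 100] -> [270, 162, -144, -300] -> [-300, -144, 162, 270] -> [-297, -141, 165, 273] -> [-297, -141, 165]
  [-17, -11, 36, -23, -35, 34] -> [-34, -22, 72, -46, -70, 68] -> [-70, -46, -34, -22, 68, 72] -> [210, 138, 102, 66, -204, -216] -> [-216, -204, 66, 102, 138, 210] -> [-213, -201, 69, 105, 141, 213] -> [-213, -201, 69]
  [2, -34, 16] -> [4, -68, 32] -> [-68, 4, 32] -> [204, -12, -96] -> [-96, -12, 204] -> [-93, -9, 207] -> [-93, -9, 207]

[-297, -141, 165]; [-213, -201, 69]; [-93, -9, 207]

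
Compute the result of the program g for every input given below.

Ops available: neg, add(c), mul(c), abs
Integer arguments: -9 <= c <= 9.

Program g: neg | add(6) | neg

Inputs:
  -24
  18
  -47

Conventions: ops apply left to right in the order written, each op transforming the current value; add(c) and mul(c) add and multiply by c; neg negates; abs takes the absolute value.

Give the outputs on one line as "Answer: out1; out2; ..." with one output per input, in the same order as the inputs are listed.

-30; 12; -53

Execution, op by op:
  -24 -> 24 -> 30 -> -30
  18 -> -18 -> -12 -> 12
  -47 -> 47 -> 53 -> -53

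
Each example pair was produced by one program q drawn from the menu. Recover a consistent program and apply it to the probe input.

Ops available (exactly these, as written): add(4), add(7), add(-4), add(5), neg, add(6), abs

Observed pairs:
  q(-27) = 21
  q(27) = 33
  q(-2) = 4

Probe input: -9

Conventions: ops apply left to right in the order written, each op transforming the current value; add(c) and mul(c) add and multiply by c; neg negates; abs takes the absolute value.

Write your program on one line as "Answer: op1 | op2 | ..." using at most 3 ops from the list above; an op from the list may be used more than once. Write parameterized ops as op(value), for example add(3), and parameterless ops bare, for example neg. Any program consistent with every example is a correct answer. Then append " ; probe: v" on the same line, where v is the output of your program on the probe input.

add(6) | neg | abs ; probe: 3

Check, running the answer program on each example:
  -27 -> -21 -> 21 -> 21
  27 -> 33 -> -33 -> 33
  -2 -> 4 -> -4 -> 4
  probe: -9 -> -3 -> 3 -> 3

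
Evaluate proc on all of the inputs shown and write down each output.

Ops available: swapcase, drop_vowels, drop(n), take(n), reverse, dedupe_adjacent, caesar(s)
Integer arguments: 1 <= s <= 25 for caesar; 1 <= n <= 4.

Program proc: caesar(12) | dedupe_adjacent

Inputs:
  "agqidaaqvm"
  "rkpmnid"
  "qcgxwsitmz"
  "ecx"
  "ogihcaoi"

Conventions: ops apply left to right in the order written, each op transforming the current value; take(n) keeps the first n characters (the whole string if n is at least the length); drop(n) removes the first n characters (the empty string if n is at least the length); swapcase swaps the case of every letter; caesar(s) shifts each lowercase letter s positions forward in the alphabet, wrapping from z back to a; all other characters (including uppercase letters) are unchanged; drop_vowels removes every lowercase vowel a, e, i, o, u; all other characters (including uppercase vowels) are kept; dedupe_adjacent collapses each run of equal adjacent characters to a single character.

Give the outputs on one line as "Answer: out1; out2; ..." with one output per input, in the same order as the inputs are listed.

Execution, op by op:
  "agqidaaqvm" -> "mscupmmchy" -> "mscupmchy"
  "rkpmnid" -> "dwbyzup" -> "dwbyzup"
  "qcgxwsitmz" -> "cosjieufyl" -> "cosjieufyl"
  "ecx" -> "qoj" -> "qoj"
  "ogihcaoi" -> "asutomau" -> "asutomau"

"mscupmchy"; "dwbyzup"; "cosjieufyl"; "qoj"; "asutomau"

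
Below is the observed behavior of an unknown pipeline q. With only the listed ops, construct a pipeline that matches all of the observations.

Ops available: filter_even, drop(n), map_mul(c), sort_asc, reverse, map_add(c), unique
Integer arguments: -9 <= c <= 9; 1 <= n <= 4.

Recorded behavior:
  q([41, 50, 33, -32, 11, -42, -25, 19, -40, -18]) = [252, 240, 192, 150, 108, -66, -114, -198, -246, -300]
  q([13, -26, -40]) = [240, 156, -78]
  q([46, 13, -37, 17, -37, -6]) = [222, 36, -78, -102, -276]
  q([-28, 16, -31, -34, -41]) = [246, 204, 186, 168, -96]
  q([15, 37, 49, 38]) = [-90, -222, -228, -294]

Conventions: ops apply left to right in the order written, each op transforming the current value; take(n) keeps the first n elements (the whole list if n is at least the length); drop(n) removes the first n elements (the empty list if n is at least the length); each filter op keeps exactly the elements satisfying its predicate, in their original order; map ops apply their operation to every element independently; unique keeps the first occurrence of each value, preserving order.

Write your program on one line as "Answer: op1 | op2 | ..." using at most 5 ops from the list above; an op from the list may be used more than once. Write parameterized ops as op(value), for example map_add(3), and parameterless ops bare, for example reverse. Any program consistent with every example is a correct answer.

unique | sort_asc | map_mul(-2) | map_mul(3)

Check, running the answer program on each example:
  [41, 50, 33, -32, 11, -42, -25, 19, -40, -18] -> [41, 50, 33, -32, 11, -42, -25, 19, -40, -18] -> [-42, -40, -32, -25, -18, 11, 19, 33, 41, 50] -> [84, 80, 64, 50, 36, -22, -38, -66, -82, -100] -> [252, 240, 192, 150, 108, -66, -114, -198, -246, -300]
  [13, -26, -40] -> [13, -26, -40] -> [-40, -26, 13] -> [80, 52, -26] -> [240, 156, -78]
  [46, 13, -37, 17, -37, -6] -> [46, 13, -37, 17, -6] -> [-37, -6, 13, 17, 46] -> [74, 12, -26, -34, -92] -> [222, 36, -78, -102, -276]
  [-28, 16, -31, -34, -41] -> [-28, 16, -31, -34, -41] -> [-41, -34, -31, -28, 16] -> [82, 68, 62, 56, -32] -> [246, 204, 186, 168, -96]
  [15, 37, 49, 38] -> [15, 37, 49, 38] -> [15, 37, 38, 49] -> [-30, -74, -76, -98] -> [-90, -222, -228, -294]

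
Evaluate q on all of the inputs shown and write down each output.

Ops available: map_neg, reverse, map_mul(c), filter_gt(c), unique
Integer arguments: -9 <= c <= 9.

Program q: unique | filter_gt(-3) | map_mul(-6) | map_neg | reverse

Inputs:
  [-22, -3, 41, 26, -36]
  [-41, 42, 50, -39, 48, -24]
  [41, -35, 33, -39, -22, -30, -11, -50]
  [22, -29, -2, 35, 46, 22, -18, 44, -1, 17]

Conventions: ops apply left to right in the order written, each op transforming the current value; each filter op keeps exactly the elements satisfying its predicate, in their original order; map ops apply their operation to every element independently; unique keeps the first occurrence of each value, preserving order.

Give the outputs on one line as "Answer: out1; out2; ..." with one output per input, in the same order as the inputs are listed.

Execution, op by op:
  [-22, -3, 41, 26, -36] -> [-22, -3, 41, 26, -36] -> [41, 26] -> [-246, -156] -> [246, 156] -> [156, 246]
  [-41, 42, 50, -39, 48, -24] -> [-41, 42, 50, -39, 48, -24] -> [42, 50, 48] -> [-252, -300, -288] -> [252, 300, 288] -> [288, 300, 252]
  [41, -35, 33, -39, -22, -30, -11, -50] -> [41, -35, 33, -39, -22, -30, -11, -50] -> [41, 33] -> [-246, -198] -> [246, 198] -> [198, 246]
  [22, -29, -2, 35, 46, 22, -18, 44, -1, 17] -> [22, -29, -2, 35, 46, -18, 44, -1, 17] -> [22, -2, 35, 46, 44, -1, 17] -> [-132, 12, -210, -276, -264, 6, -102] -> [132, -12, 210, 276, 264, -6, 102] -> [102, -6, 264, 276, 210, -12, 132]

[156, 246]; [288, 300, 252]; [198, 246]; [102, -6, 264, 276, 210, -12, 132]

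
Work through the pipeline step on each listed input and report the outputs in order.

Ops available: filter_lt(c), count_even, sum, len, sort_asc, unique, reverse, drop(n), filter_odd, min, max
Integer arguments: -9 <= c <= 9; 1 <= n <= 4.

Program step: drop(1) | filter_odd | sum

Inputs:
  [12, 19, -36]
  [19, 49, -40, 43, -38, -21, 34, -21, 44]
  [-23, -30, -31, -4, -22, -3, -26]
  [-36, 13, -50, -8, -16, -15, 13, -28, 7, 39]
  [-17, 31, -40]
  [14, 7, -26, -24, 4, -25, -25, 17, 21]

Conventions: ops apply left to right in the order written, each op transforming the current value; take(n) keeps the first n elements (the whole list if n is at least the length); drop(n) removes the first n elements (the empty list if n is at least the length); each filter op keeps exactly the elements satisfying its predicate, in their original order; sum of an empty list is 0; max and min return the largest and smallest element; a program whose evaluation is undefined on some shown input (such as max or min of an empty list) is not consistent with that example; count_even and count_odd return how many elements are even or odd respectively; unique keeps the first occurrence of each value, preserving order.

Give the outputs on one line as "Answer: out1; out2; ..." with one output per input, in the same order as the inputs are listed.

Execution, op by op:
  [12, 19, -36] -> [19, -36] -> [19] -> 19
  [19, 49, -40, 43, -38, -21, 34, -21, 44] -> [49, -40, 43, -38, -21, 34, -21, 44] -> [49, 43, -21, -21] -> 50
  [-23, -30, -31, -4, -22, -3, -26] -> [-30, -31, -4, -22, -3, -26] -> [-31, -3] -> -34
  [-36, 13, -50, -8, -16, -15, 13, -28, 7, 39] -> [13, -50, -8, -16, -15, 13, -28, 7, 39] -> [13, -15, 13, 7, 39] -> 57
  [-17, 31, -40] -> [31, -40] -> [31] -> 31
  [14, 7, -26, -24, 4, -25, -25, 17, 21] -> [7, -26, -24, 4, -25, -25, 17, 21] -> [7, -25, -25, 17, 21] -> -5

19; 50; -34; 57; 31; -5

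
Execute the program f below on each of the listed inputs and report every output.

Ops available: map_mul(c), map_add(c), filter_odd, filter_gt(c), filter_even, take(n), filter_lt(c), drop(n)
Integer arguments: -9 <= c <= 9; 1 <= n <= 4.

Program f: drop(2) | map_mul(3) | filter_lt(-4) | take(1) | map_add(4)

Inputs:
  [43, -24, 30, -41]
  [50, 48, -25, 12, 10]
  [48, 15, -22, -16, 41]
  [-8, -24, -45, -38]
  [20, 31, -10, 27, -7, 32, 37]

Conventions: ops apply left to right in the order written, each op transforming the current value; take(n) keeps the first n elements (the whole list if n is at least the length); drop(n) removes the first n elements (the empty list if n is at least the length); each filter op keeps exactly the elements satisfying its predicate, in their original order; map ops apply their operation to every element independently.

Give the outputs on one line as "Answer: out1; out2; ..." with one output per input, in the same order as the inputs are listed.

[-119]; [-71]; [-62]; [-131]; [-26]

Execution, op by op:
  [43, -24, 30, -41] -> [30, -41] -> [90, -123] -> [-123] -> [-123] -> [-119]
  [50, 48, -25, 12, 10] -> [-25, 12, 10] -> [-75, 36, 30] -> [-75] -> [-75] -> [-71]
  [48, 15, -22, -16, 41] -> [-22, -16, 41] -> [-66, -48, 123] -> [-66, -48] -> [-66] -> [-62]
  [-8, -24, -45, -38] -> [-45, -38] -> [-135, -114] -> [-135, -114] -> [-135] -> [-131]
  [20, 31, -10, 27, -7, 32, 37] -> [-10, 27, -7, 32, 37] -> [-30, 81, -21, 96, 111] -> [-30, -21] -> [-30] -> [-26]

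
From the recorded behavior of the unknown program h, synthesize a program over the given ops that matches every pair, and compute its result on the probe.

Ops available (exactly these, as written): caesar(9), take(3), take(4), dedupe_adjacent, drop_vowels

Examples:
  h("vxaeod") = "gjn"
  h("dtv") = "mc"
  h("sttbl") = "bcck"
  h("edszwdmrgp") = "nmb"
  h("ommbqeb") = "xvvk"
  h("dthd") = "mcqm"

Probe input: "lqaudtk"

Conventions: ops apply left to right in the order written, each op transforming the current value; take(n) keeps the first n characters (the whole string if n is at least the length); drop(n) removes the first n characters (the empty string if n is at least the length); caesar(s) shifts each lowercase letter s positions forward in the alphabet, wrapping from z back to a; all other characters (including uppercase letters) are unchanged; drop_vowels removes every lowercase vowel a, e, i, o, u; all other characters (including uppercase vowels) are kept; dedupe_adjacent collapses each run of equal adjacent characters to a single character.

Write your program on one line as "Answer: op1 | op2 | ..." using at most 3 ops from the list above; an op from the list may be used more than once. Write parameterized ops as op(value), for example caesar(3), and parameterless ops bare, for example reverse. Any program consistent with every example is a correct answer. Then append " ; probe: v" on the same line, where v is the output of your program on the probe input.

take(4) | caesar(9) | drop_vowels ; probe: "zjd"

Check, running the answer program on each example:
  "vxaeod" -> "vxae" -> "egjn" -> "gjn"
  "dtv" -> "dtv" -> "mce" -> "mc"
  "sttbl" -> "sttb" -> "bcck" -> "bcck"
  "edszwdmrgp" -> "edsz" -> "nmbi" -> "nmb"
  "ommbqeb" -> "ommb" -> "xvvk" -> "xvvk"
  "dthd" -> "dthd" -> "mcqm" -> "mcqm"
  probe: "lqaudtk" -> "lqau" -> "uzjd" -> "zjd"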